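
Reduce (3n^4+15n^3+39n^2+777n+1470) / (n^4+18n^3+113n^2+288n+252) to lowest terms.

(3n^2-12n+105)/(n^2+9n+18)

Apply the Euclidean algorithm:
  3n^4+15n^3+39n^2+777n+1470 = (3)(n^4+18n^3+113n^2+288n+252) + (-39n^3-300n^2-87n+714)
  n^4+18n^3+113n^2+288n+252 = (-(1/39)n-134/507)(-39n^3-300n^2-87n+714) + ((5320/169)n^2+(47880/169)n+74480/169)
  -39n^3-300n^2-87n+714 = (-(6591/5320)n+8619/5320)((5320/169)n^2+(47880/169)n+74480/169) + (0)
Last nonzero remainder: (5320/169)n^2+(47880/169)n+74480/169. Dividing through by 5320/169 gives the monic gcd n^2+9n+14.
Cancel n^2+9n+14 from numerator and denominator to get the reduced form.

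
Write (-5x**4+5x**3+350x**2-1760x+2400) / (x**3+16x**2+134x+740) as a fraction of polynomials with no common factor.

(-5x**3+55x**2-200x+240)/(x**2+6x+74)

Apply the Euclidean algorithm:
  -5x**4+5x**3+350x**2-1760x+2400 = (-5x+85)(x**3+16x**2+134x+740) + (-340x**2-9450x-60500)
  x**3+16x**2+134x+740 = (-(1/340)x+401/11560)(-340x**2-9450x-60500) + ((328149/1156)x+1640745/578)
  -340x**2-9450x-60500 = (-(393040/328149)x-6993800/328149)((328149/1156)x+1640745/578) + (0)
Last nonzero remainder: (328149/1156)x+1640745/578. Dividing through by 328149/1156 gives the monic gcd x+10.
Cancel x+10 from numerator and denominator to get the reduced form.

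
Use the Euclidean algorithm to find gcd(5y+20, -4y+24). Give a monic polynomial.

Repeated division with remainder:
  5y+20 = (-5/4)(-4y+24) + (50)
  -4y+24 = (-(2/25)y+12/25)(50) + (0)
The last nonzero remainder is the constant 50, so the polynomials are coprime and gcd = 1.

1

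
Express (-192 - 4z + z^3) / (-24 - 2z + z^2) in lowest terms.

(32 + 6z + z^2)/(4 + z)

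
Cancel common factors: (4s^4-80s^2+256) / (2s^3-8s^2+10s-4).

Repeated division with remainder:
  4s^4-80s^2+256 = (2s+8)(2s^3-8s^2+10s-4) + (-36s^2-72s+288)
  2s^3-8s^2+10s-4 = (-(1/18)s+1/3)(-36s^2-72s+288) + (50s-100)
  -36s^2-72s+288 = (-(18/25)s-72/25)(50s-100) + (0)
Last nonzero remainder: 50s-100. Dividing through by 50 gives the monic gcd s-2.
Cancel s-2 from numerator and denominator to get the reduced form.

(2s^3+4s^2-32s-64)/(s^2-2s+1)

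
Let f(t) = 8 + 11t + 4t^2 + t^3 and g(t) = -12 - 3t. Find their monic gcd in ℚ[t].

1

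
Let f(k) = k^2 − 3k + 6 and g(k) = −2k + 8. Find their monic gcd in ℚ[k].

By polynomial division,
  k^2 − 3k + 6 = (−(1/2)k − 1/2)(−2k + 8) + (10)
  −2k + 8 = (−(1/5)k + 4/5)(10) + (0)
The last nonzero remainder is the constant 10, so the polynomials are coprime and gcd = 1.

1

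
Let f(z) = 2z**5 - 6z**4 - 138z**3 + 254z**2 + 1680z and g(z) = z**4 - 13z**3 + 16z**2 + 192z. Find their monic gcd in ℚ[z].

z**3 - 5z**2 - 24z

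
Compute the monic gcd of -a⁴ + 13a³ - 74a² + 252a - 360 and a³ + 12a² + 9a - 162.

Euclidean algorithm in ℚ[a]:
  -a⁴ + 13a³ - 74a² + 252a - 360 = (-a + 25)(a³ + 12a² + 9a - 162) + (-365a² - 135a + 3690)
  a³ + 12a² + 9a - 162 = (-(1/365)a - 849/26645)(-365a² - 135a + 3690) + ((78912/5329)a - 236736/5329)
  -365a² - 135a + 3690 = (-(1945085/78912)a - 1092445/13152)((78912/5329)a - 236736/5329) + (0)
Last nonzero remainder: (78912/5329)a - 236736/5329. Dividing through by 78912/5329 gives the monic gcd a - 3.

a - 3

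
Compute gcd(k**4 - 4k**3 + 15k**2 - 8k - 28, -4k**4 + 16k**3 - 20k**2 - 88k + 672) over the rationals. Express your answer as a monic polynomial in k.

k**2 - 3k + 14

Apply the Euclidean algorithm:
  k**4 - 4k**3 + 15k**2 - 8k - 28 = (-1/4)(-4k**4 + 16k**3 - 20k**2 - 88k + 672) + (10k**2 - 30k + 140)
  -4k**4 + 16k**3 - 20k**2 - 88k + 672 = (-(2/5)k**2 + (2/5)k + 24/5)(10k**2 - 30k + 140) + (0)
Last nonzero remainder: 10k**2 - 30k + 140. Dividing through by 10 gives the monic gcd k**2 - 3k + 14.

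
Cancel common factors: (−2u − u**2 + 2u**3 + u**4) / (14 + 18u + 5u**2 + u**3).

(−2u + u**2 + u**3)/(14 + 4u + u**2)

Apply the Euclidean algorithm:
  u**4 + 2u**3 − u**2 − 2u = (u − 3)(u**3 + 5u**2 + 18u + 14) + (−4u**2 + 38u + 42)
  u**3 + 5u**2 + 18u + 14 = (−(1/4)u − 29/8)(−4u**2 + 38u + 42) + ((665/4)u + 665/4)
  −4u**2 + 38u + 42 = (−(16/665)u + 24/95)((665/4)u + 665/4) + (0)
Last nonzero remainder: (665/4)u + 665/4. Dividing through by 665/4 gives the monic gcd u + 1.
Cancel u + 1 from numerator and denominator to get the reduced form.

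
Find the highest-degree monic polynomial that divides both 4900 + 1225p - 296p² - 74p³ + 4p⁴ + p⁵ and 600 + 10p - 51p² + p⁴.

-20 - p + p²

By polynomial division,
  p⁵ + 4p⁴ - 74p³ - 296p² + 1225p + 4900 = (p + 4)(p⁴ - 51p² + 10p + 600) + (-23p³ - 102p² + 585p + 2500)
  p⁴ - 51p² + 10p + 600 = (-(1/23)p + 102/529)(-23p³ - 102p² + 585p + 2500) + (-(3120/529)p² + (3120/529)p + 62400/529)
  -23p³ - 102p² + 585p + 2500 = ((12167/3120)p + 13225/624)(-(3120/529)p² + (3120/529)p + 62400/529) + (0)
Last nonzero remainder: -(3120/529)p² + (3120/529)p + 62400/529. Dividing through by -3120/529 gives the monic gcd p² - p - 20.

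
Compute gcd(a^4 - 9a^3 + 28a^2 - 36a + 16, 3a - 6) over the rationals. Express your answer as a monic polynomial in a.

Euclidean algorithm in ℚ[a]:
  a^4 - 9a^3 + 28a^2 - 36a + 16 = ((1/3)a^3 - (7/3)a^2 + (14/3)a - 8/3)(3a - 6) + (0)
Last nonzero remainder: 3a - 6. Dividing through by 3 gives the monic gcd a - 2.

a - 2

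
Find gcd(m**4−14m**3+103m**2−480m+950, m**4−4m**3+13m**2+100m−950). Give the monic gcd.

By polynomial division,
  m**4−14m**3+103m**2−480m+950 = (m**4−4m**3+13m**2+100m−950) + (−10m**3+90m**2−580m+1900)
  m**4−4m**3+13m**2+100m−950 = (−(1/10)m−1/2)(−10m**3+90m**2−580m+1900) + (0)
Last nonzero remainder: −10m**3+90m**2−580m+1900. Dividing through by −10 gives the monic gcd m**3−9m**2+58m−190.

m**3−9m**2+58m−190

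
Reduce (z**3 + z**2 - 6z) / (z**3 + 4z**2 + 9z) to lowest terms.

(z**2 + z - 6)/(z**2 + 4z + 9)

Apply the Euclidean algorithm:
  z**3 + z**2 - 6z = (z**3 + 4z**2 + 9z) + (-3z**2 - 15z)
  z**3 + 4z**2 + 9z = (-(1/3)z + 1/3)(-3z**2 - 15z) + (14z)
  -3z**2 - 15z = (-(3/14)z - 15/14)(14z) + (0)
Last nonzero remainder: 14z. Dividing through by 14 gives the monic gcd z.
Cancel z from numerator and denominator to get the reduced form.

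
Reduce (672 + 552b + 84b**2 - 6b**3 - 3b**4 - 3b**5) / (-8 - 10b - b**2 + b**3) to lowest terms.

(-84 - 48b - 9b**2 - 3b**3)/(1 + b)

Euclidean algorithm in ℚ[b]:
  -3b**5 - 3b**4 - 6b**3 + 84b**2 + 552b + 672 = (-3b**2 - 6b - 42)(b**3 - b**2 - 10b - 8) + (-42b**2 + 84b + 336)
  b**3 - b**2 - 10b - 8 = (-(1/42)b - 1/42)(-42b**2 + 84b + 336) + (0)
Last nonzero remainder: -42b**2 + 84b + 336. Dividing through by -42 gives the monic gcd b**2 - 2b - 8.
Cancel b**2 - 2b - 8 from numerator and denominator to get the reduced form.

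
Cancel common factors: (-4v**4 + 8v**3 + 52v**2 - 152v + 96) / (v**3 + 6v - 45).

By polynomial division,
  -4v**4 + 8v**3 + 52v**2 - 152v + 96 = (-4v + 8)(v**3 + 6v - 45) + (76v**2 - 380v + 456)
  v**3 + 6v - 45 = ((1/76)v + 5/76)(76v**2 - 380v + 456) + (25v - 75)
  76v**2 - 380v + 456 = ((76/25)v - 152/25)(25v - 75) + (0)
Last nonzero remainder: 25v - 75. Dividing through by 25 gives the monic gcd v - 3.
Cancel v - 3 from numerator and denominator to get the reduced form.

(-4v**3 - 4v**2 + 40v - 32)/(v**2 + 3v + 15)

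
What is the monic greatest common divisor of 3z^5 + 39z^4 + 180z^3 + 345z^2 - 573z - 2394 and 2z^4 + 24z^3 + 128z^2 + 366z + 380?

By polynomial division,
  3z^5 + 39z^4 + 180z^3 + 345z^2 - 573z - 2394 = ((3/2)z + 3/2)(2z^4 + 24z^3 + 128z^2 + 366z + 380) + (-48z^3 - 396z^2 - 1692z - 2964)
  2z^4 + 24z^3 + 128z^2 + 366z + 380 = (-(1/24)z - 5/32)(-48z^3 - 396z^2 - 1692z - 2964) + (-(35/8)z^2 - (175/8)z - 665/8)
  -48z^3 - 396z^2 - 1692z - 2964 = ((384/35)z + 1248/35)(-(35/8)z^2 - (175/8)z - 665/8) + (0)
Last nonzero remainder: -(35/8)z^2 - (175/8)z - 665/8. Dividing through by -35/8 gives the monic gcd z^2 + 5z + 19.

z^2 + 5z + 19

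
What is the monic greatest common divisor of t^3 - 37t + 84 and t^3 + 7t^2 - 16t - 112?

t^2 + 3t - 28

By polynomial division,
  t^3 - 37t + 84 = (t^3 + 7t^2 - 16t - 112) + (-7t^2 - 21t + 196)
  t^3 + 7t^2 - 16t - 112 = (-(1/7)t - 4/7)(-7t^2 - 21t + 196) + (0)
Last nonzero remainder: -7t^2 - 21t + 196. Dividing through by -7 gives the monic gcd t^2 + 3t - 28.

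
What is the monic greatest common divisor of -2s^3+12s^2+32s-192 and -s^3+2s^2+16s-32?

s^2-16

By polynomial division,
  -2s^3+12s^2+32s-192 = (2)(-s^3+2s^2+16s-32) + (8s^2-128)
  -s^3+2s^2+16s-32 = (-(1/8)s+1/4)(8s^2-128) + (0)
Last nonzero remainder: 8s^2-128. Dividing through by 8 gives the monic gcd s^2-16.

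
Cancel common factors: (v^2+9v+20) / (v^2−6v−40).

(v+5)/(v−10)

Repeated division with remainder:
  v^2+9v+20 = (v^2−6v−40) + (15v+60)
  v^2−6v−40 = ((1/15)v−2/3)(15v+60) + (0)
Last nonzero remainder: 15v+60. Dividing through by 15 gives the monic gcd v+4.
Cancel v+4 from numerator and denominator to get the reduced form.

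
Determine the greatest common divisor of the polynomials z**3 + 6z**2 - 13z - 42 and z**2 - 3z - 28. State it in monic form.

1

By polynomial division,
  z**3 + 6z**2 - 13z - 42 = (z + 9)(z**2 - 3z - 28) + (42z + 210)
  z**2 - 3z - 28 = ((1/42)z - 4/21)(42z + 210) + (12)
  42z + 210 = ((7/2)z + 35/2)(12) + (0)
The last nonzero remainder is the constant 12, so the polynomials are coprime and gcd = 1.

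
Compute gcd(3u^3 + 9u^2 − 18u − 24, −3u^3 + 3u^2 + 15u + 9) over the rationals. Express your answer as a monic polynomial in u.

u + 1

By polynomial division,
  3u^3 + 9u^2 − 18u − 24 = (−1)(−3u^3 + 3u^2 + 15u + 9) + (12u^2 − 3u − 15)
  −3u^3 + 3u^2 + 15u + 9 = (−(1/4)u + 3/16)(12u^2 − 3u − 15) + ((189/16)u + 189/16)
  12u^2 − 3u − 15 = ((64/63)u − 80/63)((189/16)u + 189/16) + (0)
Last nonzero remainder: (189/16)u + 189/16. Dividing through by 189/16 gives the monic gcd u + 1.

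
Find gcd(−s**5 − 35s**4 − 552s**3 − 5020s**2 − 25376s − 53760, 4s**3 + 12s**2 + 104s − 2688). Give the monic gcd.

Apply the Euclidean algorithm:
  −s**5 − 35s**4 − 552s**3 − 5020s**2 − 25376s − 53760 = (−(1/4)s**2 − 8s − 215/2)(4s**3 + 12s**2 + 104s − 2688) + (−3570s**2 − 35700s − 342720)
  4s**3 + 12s**2 + 104s − 2688 = (−(2/1785)s + 2/255)(−3570s**2 − 35700s − 342720) + (0)
Last nonzero remainder: −3570s**2 − 35700s − 342720. Dividing through by −3570 gives the monic gcd s**2 + 10s + 96.

s**2 + 10s + 96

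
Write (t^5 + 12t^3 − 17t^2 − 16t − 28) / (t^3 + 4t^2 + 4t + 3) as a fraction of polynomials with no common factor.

Apply the Euclidean algorithm:
  t^5 + 12t^3 − 17t^2 − 16t − 28 = (t^2 − 4t + 24)(t^3 + 4t^2 + 4t + 3) + (−100t^2 − 100t − 100)
  t^3 + 4t^2 + 4t + 3 = (−(1/100)t − 3/100)(−100t^2 − 100t − 100) + (0)
Last nonzero remainder: −100t^2 − 100t − 100. Dividing through by −100 gives the monic gcd t^2 + t + 1.
Cancel t^2 + t + 1 from numerator and denominator to get the reduced form.

(t^3 − t^2 + 12t − 28)/(t + 3)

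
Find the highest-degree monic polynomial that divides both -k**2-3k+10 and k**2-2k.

k-2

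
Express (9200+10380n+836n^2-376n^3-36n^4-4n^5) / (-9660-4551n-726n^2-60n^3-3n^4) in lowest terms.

Euclidean algorithm in ℚ[n]:
  -4n^5-36n^4-376n^3+836n^2+10380n+9200 = ((4/3)n-44/3)(-3n^4-60n^3-726n^2-4551n-9660) + (-288n^3-3744n^2-43488n-132480)
  -3n^4-60n^3-726n^2-4551n-9660 = ((1/96)n+7/96)(-288n^3-3744n^2-43488n-132480) + (0)
Last nonzero remainder: -288n^3-3744n^2-43488n-132480. Dividing through by -288 gives the monic gcd n^3+13n^2+151n+460.
Cancel n^3+13n^2+151n+460 from numerator and denominator to get the reduced form.

(-20-16n+4n^2)/(21+3n)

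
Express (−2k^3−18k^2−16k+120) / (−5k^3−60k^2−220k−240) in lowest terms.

(2k^2+6k−20)/(5k^2+30k+40)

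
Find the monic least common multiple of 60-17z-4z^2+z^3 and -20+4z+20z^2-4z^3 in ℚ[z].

By polynomial division,
  z^3-4z^2-17z+60 = (-1/4)(-4z^3+20z^2+4z-20) + (z^2-16z+55)
  -4z^3+20z^2+4z-20 = (-4z-44)(z^2-16z+55) + (-480z+2400)
  z^2-16z+55 = (-(1/480)z+11/480)(-480z+2400) + (0)
Last nonzero remainder: -480z+2400. Dividing through by -480 gives the monic gcd z-5.
Then lcm(f, g) = f·g / gcd(f, g); expanding and making the result monic gives the answer.

-60+17z+64z^2-18z^3-4z^4+z^5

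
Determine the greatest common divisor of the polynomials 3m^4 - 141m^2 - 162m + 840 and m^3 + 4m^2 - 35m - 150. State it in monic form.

Repeated division with remainder:
  3m^4 - 141m^2 - 162m + 840 = (3m - 12)(m^3 + 4m^2 - 35m - 150) + (12m^2 - 132m - 960)
  m^3 + 4m^2 - 35m - 150 = ((1/12)m + 5/4)(12m^2 - 132m - 960) + (210m + 1050)
  12m^2 - 132m - 960 = ((2/35)m - 32/35)(210m + 1050) + (0)
Last nonzero remainder: 210m + 1050. Dividing through by 210 gives the monic gcd m + 5.

m + 5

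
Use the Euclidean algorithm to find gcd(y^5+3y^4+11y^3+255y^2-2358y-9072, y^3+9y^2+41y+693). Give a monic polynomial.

y^2-2y+63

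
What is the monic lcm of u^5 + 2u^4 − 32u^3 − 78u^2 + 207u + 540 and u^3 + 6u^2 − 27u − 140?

u^6 + 9u^5 − 18u^4 − 302u^3 − 339u^2 + 1989u + 3780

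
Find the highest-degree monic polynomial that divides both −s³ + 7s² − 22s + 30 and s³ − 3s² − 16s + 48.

Euclidean algorithm in ℚ[s]:
  −s³ + 7s² − 22s + 30 = (−1)(s³ − 3s² − 16s + 48) + (4s² − 38s + 78)
  s³ − 3s² − 16s + 48 = ((1/4)s + 13/8)(4s² − 38s + 78) + ((105/4)s − 315/4)
  4s² − 38s + 78 = ((16/105)s − 104/105)((105/4)s − 315/4) + (0)
Last nonzero remainder: (105/4)s − 315/4. Dividing through by 105/4 gives the monic gcd s − 3.

s − 3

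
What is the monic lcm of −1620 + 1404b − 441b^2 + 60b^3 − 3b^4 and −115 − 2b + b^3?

12420 − 8064b + 1581b^2 − 193b^3 + 70b^4 − 15b^5 + b^6

Apply the Euclidean algorithm:
  −3b^4 + 60b^3 − 441b^2 + 1404b − 1620 = (−3b + 60)(b^3 − 2b − 115) + (−447b^2 + 1179b + 5280)
  b^3 − 2b − 115 = (−(1/447)b − 131/22201)(−447b^2 + 1179b + 5280) + ((372287/22201)b − 1861435/22201)
  −447b^2 + 1179b + 5280 = (−(9923847/372287)b − 23444256/372287)((372287/22201)b − 1861435/22201) + (0)
Last nonzero remainder: (372287/22201)b − 1861435/22201. Dividing through by 372287/22201 gives the monic gcd b − 5.
Then lcm(f, g) = f·g / gcd(f, g); expanding and making the result monic gives the answer.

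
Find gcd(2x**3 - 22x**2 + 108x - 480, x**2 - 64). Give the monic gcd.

x - 8

Apply the Euclidean algorithm:
  2x**3 - 22x**2 + 108x - 480 = (2x - 22)(x**2 - 64) + (236x - 1888)
  x**2 - 64 = ((1/236)x + 2/59)(236x - 1888) + (0)
Last nonzero remainder: 236x - 1888. Dividing through by 236 gives the monic gcd x - 8.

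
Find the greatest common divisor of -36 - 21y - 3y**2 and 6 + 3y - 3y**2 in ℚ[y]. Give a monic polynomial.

1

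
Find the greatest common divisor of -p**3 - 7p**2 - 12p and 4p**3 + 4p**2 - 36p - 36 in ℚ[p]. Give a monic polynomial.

Euclidean algorithm in ℚ[p]:
  -p**3 - 7p**2 - 12p = (-1/4)(4p**3 + 4p**2 - 36p - 36) + (-6p**2 - 21p - 9)
  4p**3 + 4p**2 - 36p - 36 = (-(2/3)p + 5/3)(-6p**2 - 21p - 9) + (-7p - 21)
  -6p**2 - 21p - 9 = ((6/7)p + 3/7)(-7p - 21) + (0)
Last nonzero remainder: -7p - 21. Dividing through by -7 gives the monic gcd p + 3.

p + 3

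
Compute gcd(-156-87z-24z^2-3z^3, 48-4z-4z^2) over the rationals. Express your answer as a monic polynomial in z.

Apply the Euclidean algorithm:
  -3z^3-24z^2-87z-156 = ((3/4)z+21/4)(-4z^2-4z+48) + (-102z-408)
  -4z^2-4z+48 = ((2/51)z-2/17)(-102z-408) + (0)
Last nonzero remainder: -102z-408. Dividing through by -102 gives the monic gcd z+4.

4+z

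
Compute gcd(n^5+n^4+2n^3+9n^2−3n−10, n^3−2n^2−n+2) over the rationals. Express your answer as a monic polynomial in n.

n^2−1

Euclidean algorithm in ℚ[n]:
  n^5+n^4+2n^3+9n^2−3n−10 = (n^2+3n+9)(n^3−2n^2−n+2) + (28n^2−28)
  n^3−2n^2−n+2 = ((1/28)n−1/14)(28n^2−28) + (0)
Last nonzero remainder: 28n^2−28. Dividing through by 28 gives the monic gcd n^2−1.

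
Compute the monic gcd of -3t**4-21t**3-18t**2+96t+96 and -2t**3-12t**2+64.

t**3+6t**2-32

By polynomial division,
  -3t**4-21t**3-18t**2+96t+96 = ((3/2)t+3/2)(-2t**3-12t**2+64) + (0)
Last nonzero remainder: -2t**3-12t**2+64. Dividing through by -2 gives the monic gcd t**3+6t**2-32.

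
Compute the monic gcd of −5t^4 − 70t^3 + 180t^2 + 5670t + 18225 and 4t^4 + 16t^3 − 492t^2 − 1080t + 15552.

Repeated division with remainder:
  −5t^4 − 70t^3 + 180t^2 + 5670t + 18225 = (−5/4)(4t^4 + 16t^3 − 492t^2 − 1080t + 15552) + (−50t^3 − 435t^2 + 4320t + 37665)
  4t^4 + 16t^3 − 492t^2 − 1080t + 15552 = (−(2/25)t + 47/125)(−50t^3 − 435t^2 + 4320t + 37665) + ((429/25)t^2 + (7722/25)t + 34749/25)
  −50t^3 − 435t^2 + 4320t + 37665 = (−(1250/429)t + 3875/143)((429/25)t^2 + (7722/25)t + 34749/25) + (0)
Last nonzero remainder: (429/25)t^2 + (7722/25)t + 34749/25. Dividing through by 429/25 gives the monic gcd t^2 + 18t + 81.

t^2 + 18t + 81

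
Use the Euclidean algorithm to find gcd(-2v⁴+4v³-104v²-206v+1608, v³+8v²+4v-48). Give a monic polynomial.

Apply the Euclidean algorithm:
  -2v⁴+4v³-104v²-206v+1608 = (-2v+20)(v³+8v²+4v-48) + (-256v²-382v+2568)
  v³+8v²+4v-48 = (-(1/256)v-833/32768)(-256v²-382v+2568) + ((70785/16384)v+70785/4096)
  -256v²-382v+2568 = (-(4194304/70785)v+3506176/23595)((70785/16384)v+70785/4096) + (0)
Last nonzero remainder: (70785/16384)v+70785/4096. Dividing through by 70785/16384 gives the monic gcd v+4.

v+4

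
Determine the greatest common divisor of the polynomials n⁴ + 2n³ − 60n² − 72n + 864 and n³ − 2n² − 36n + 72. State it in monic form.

Repeated division with remainder:
  n⁴ + 2n³ − 60n² − 72n + 864 = (n + 4)(n³ − 2n² − 36n + 72) + (−16n² + 576)
  n³ − 2n² − 36n + 72 = (−(1/16)n + 1/8)(−16n² + 576) + (0)
Last nonzero remainder: −16n² + 576. Dividing through by −16 gives the monic gcd n² − 36.

n² − 36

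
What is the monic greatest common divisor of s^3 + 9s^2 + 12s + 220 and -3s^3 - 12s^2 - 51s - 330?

Repeated division with remainder:
  s^3 + 9s^2 + 12s + 220 = (-1/3)(-3s^3 - 12s^2 - 51s - 330) + (5s^2 - 5s + 110)
  -3s^3 - 12s^2 - 51s - 330 = (-(3/5)s - 3)(5s^2 - 5s + 110) + (0)
Last nonzero remainder: 5s^2 - 5s + 110. Dividing through by 5 gives the monic gcd s^2 - s + 22.

s^2 - s + 22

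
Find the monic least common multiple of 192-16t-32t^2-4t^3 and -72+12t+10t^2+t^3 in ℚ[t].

-288-24t+52t^2+14t^3+t^4

By polynomial division,
  -4t^3-32t^2-16t+192 = (-4)(t^3+10t^2+12t-72) + (8t^2+32t-96)
  t^3+10t^2+12t-72 = ((1/8)t+3/4)(8t^2+32t-96) + (0)
Last nonzero remainder: 8t^2+32t-96. Dividing through by 8 gives the monic gcd t^2+4t-12.
Then lcm(f, g) = f·g / gcd(f, g); expanding and making the result monic gives the answer.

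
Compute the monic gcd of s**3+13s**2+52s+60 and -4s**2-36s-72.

Euclidean algorithm in ℚ[s]:
  s**3+13s**2+52s+60 = (-(1/4)s-1)(-4s**2-36s-72) + (-2s-12)
  -4s**2-36s-72 = (2s+6)(-2s-12) + (0)
Last nonzero remainder: -2s-12. Dividing through by -2 gives the monic gcd s+6.

s+6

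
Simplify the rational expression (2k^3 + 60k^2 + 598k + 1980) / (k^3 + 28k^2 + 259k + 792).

Apply the Euclidean algorithm:
  2k^3 + 60k^2 + 598k + 1980 = (2)(k^3 + 28k^2 + 259k + 792) + (4k^2 + 80k + 396)
  k^3 + 28k^2 + 259k + 792 = ((1/4)k + 2)(4k^2 + 80k + 396) + (0)
Last nonzero remainder: 4k^2 + 80k + 396. Dividing through by 4 gives the monic gcd k^2 + 20k + 99.
Cancel k^2 + 20k + 99 from numerator and denominator to get the reduced form.

(2k + 20)/(k + 8)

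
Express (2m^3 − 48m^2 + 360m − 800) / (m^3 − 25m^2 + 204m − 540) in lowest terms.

(2m^2 − 28m + 80)/(m^2 − 15m + 54)

Apply the Euclidean algorithm:
  2m^3 − 48m^2 + 360m − 800 = (2)(m^3 − 25m^2 + 204m − 540) + (2m^2 − 48m + 280)
  m^3 − 25m^2 + 204m − 540 = ((1/2)m − 1/2)(2m^2 − 48m + 280) + (40m − 400)
  2m^2 − 48m + 280 = ((1/20)m − 7/10)(40m − 400) + (0)
Last nonzero remainder: 40m − 400. Dividing through by 40 gives the monic gcd m − 10.
Cancel m − 10 from numerator and denominator to get the reduced form.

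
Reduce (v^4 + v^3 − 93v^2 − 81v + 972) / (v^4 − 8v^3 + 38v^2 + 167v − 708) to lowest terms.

(v^2 − 81)/(v^2 − 9v + 59)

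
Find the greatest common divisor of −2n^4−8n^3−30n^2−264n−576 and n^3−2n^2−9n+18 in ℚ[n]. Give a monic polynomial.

Apply the Euclidean algorithm:
  −2n^4−8n^3−30n^2−264n−576 = (−2n−12)(n^3−2n^2−9n+18) + (−72n^2−336n−360)
  n^3−2n^2−9n+18 = (−(1/72)n+5/54)(−72n^2−336n−360) + ((154/9)n+154/3)
  −72n^2−336n−360 = (−(324/77)n−540/77)((154/9)n+154/3) + (0)
Last nonzero remainder: (154/9)n+154/3. Dividing through by 154/9 gives the monic gcd n+3.

n+3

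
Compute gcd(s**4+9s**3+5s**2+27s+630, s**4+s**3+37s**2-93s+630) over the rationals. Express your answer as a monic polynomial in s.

Repeated division with remainder:
  s**4+9s**3+5s**2+27s+630 = (s**4+s**3+37s**2-93s+630) + (8s**3-32s**2+120s)
  s**4+s**3+37s**2-93s+630 = ((1/8)s+5/8)(8s**3-32s**2+120s) + (42s**2-168s+630)
  8s**3-32s**2+120s = ((4/21)s)(42s**2-168s+630) + (0)
Last nonzero remainder: 42s**2-168s+630. Dividing through by 42 gives the monic gcd s**2-4s+15.

s**2-4s+15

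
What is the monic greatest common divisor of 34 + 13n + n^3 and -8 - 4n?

2 + n

Apply the Euclidean algorithm:
  n^3 + 13n + 34 = (-(1/4)n^2 + (1/2)n - 17/4)(-4n - 8) + (0)
Last nonzero remainder: -4n - 8. Dividing through by -4 gives the monic gcd n + 2.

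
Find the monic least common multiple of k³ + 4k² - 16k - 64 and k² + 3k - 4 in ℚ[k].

k⁴ + 3k³ - 20k² - 48k + 64

Repeated division with remainder:
  k³ + 4k² - 16k - 64 = (k + 1)(k² + 3k - 4) + (-15k - 60)
  k² + 3k - 4 = (-(1/15)k + 1/15)(-15k - 60) + (0)
Last nonzero remainder: -15k - 60. Dividing through by -15 gives the monic gcd k + 4.
Then lcm(f, g) = f·g / gcd(f, g); expanding and making the result monic gives the answer.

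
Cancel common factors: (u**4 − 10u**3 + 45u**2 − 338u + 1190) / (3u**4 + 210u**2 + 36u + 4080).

Euclidean algorithm in ℚ[u]:
  u**4 − 10u**3 + 45u**2 − 338u + 1190 = (1/3)(3u**4 + 210u**2 + 36u + 4080) + (−10u**3 − 25u**2 − 350u − 170)
  3u**4 + 210u**2 + 36u + 4080 = (−(3/10)u + 3/4)(−10u**3 − 25u**2 − 350u − 170) + ((495/4)u**2 + (495/2)u + 8415/2)
  −10u**3 − 25u**2 − 350u − 170 = (−(8/99)u − 4/99)((495/4)u**2 + (495/2)u + 8415/2) + (0)
Last nonzero remainder: (495/4)u**2 + (495/2)u + 8415/2. Dividing through by 495/4 gives the monic gcd u**2 + 2u + 34.
Cancel u**2 + 2u + 34 from numerator and denominator to get the reduced form.

(u**2 − 12u + 35)/(3u**2 − 6u + 120)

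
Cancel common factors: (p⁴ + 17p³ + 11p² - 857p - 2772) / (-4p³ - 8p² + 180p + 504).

By polynomial division,
  p⁴ + 17p³ + 11p² - 857p - 2772 = (-(1/4)p - 15/4)(-4p³ - 8p² + 180p + 504) + (26p² - 56p - 882)
  -4p³ - 8p² + 180p + 504 = (-(2/13)p - 108/169)(26p² - 56p - 882) + ((1440/169)p - 10080/169)
  26p² - 56p - 882 = ((2197/720)p + 1183/80)((1440/169)p - 10080/169) + (0)
Last nonzero remainder: (1440/169)p - 10080/169. Dividing through by 1440/169 gives the monic gcd p - 7.
Cancel p - 7 from numerator and denominator to get the reduced form.

(-p³ - 24p² - 179p - 396)/(4p² + 36p + 72)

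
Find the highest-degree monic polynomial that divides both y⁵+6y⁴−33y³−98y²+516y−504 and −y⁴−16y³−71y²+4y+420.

y³+11y²+16y−84

Euclidean algorithm in ℚ[y]:
  y⁵+6y⁴−33y³−98y²+516y−504 = (−y+10)(−y⁴−16y³−71y²+4y+420) + (56y³+616y²+896y−4704)
  −y⁴−16y³−71y²+4y+420 = (−(1/56)y−5/56)(56y³+616y²+896y−4704) + (0)
Last nonzero remainder: 56y³+616y²+896y−4704. Dividing through by 56 gives the monic gcd y³+11y²+16y−84.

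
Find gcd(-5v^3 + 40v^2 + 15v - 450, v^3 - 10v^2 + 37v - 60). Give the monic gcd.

v - 5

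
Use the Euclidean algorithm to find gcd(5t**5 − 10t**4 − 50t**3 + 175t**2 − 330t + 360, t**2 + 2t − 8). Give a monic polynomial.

By polynomial division,
  5t**5 − 10t**4 − 50t**3 + 175t**2 − 330t + 360 = (5t**3 − 20t**2 + 30t − 45)(t**2 + 2t − 8) + (0)
The last nonzero remainder t**2 + 2t − 8 is already monic.

t**2 + 2t − 8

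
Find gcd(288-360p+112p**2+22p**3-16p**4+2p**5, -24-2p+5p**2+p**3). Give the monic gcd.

-6+p+p**2

By polynomial division,
  2p**5-16p**4+22p**3+112p**2-360p+288 = (2p**2-26p+156)(p**3+5p**2-2p-24) + (-672p**2-672p+4032)
  p**3+5p**2-2p-24 = (-(1/672)p-1/168)(-672p**2-672p+4032) + (0)
Last nonzero remainder: -672p**2-672p+4032. Dividing through by -672 gives the monic gcd p**2+p-6.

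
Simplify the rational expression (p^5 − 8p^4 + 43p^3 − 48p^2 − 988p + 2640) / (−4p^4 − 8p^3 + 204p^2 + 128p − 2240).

Repeated division with remainder:
  p^5 − 8p^4 + 43p^3 − 48p^2 − 988p + 2640 = (−(1/4)p + 5/2)(−4p^4 − 8p^3 + 204p^2 + 128p − 2240) + (114p^3 − 526p^2 − 1868p + 8240)
  −4p^4 − 8p^3 + 204p^2 + 128p − 2240 = (−(2/57)p − 754/3249)(114p^3 − 526p^2 − 1868p + 8240) + ((53240/3249)p^2 − (53240/3249)p − 1064800/3249)
  114p^3 − 526p^2 − 1868p + 8240 = ((185193/26620)p − 334647/13310)((53240/3249)p^2 − (53240/3249)p − 1064800/3249) + (0)
Last nonzero remainder: (53240/3249)p^2 − (53240/3249)p − 1064800/3249. Dividing through by 53240/3249 gives the monic gcd p^2 − p − 20.
Cancel p^2 − p − 20 from numerator and denominator to get the reduced form.

(−p^3 + 7p^2 − 56p + 132)/(4p^2 + 12p − 112)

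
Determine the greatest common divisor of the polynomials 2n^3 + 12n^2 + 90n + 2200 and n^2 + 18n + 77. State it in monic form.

n + 11

Apply the Euclidean algorithm:
  2n^3 + 12n^2 + 90n + 2200 = (2n - 24)(n^2 + 18n + 77) + (368n + 4048)
  n^2 + 18n + 77 = ((1/368)n + 7/368)(368n + 4048) + (0)
Last nonzero remainder: 368n + 4048. Dividing through by 368 gives the monic gcd n + 11.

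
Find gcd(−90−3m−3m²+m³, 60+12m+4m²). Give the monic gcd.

Euclidean algorithm in ℚ[m]:
  m³−3m²−3m−90 = ((1/4)m−3/2)(4m²+12m+60) + (0)
Last nonzero remainder: 4m²+12m+60. Dividing through by 4 gives the monic gcd m²+3m+15.

15+3m+m²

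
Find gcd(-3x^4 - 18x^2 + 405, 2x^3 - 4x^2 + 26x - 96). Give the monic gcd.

x - 3

Euclidean algorithm in ℚ[x]:
  -3x^4 - 18x^2 + 405 = (-(3/2)x - 3)(2x^3 - 4x^2 + 26x - 96) + (9x^2 - 66x + 117)
  2x^3 - 4x^2 + 26x - 96 = ((2/9)x + 32/27)(9x^2 - 66x + 117) + ((704/9)x - 704/3)
  9x^2 - 66x + 117 = ((81/704)x - 351/704)((704/9)x - 704/3) + (0)
Last nonzero remainder: (704/9)x - 704/3. Dividing through by 704/9 gives the monic gcd x - 3.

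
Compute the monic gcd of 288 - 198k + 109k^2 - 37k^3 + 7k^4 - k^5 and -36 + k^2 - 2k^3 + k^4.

Euclidean algorithm in ℚ[k]:
  -k^5 + 7k^4 - 37k^3 + 109k^2 - 198k + 288 = (-k + 5)(k^4 - 2k^3 + k^2 - 36) + (-26k^3 + 104k^2 - 234k + 468)
  k^4 - 2k^3 + k^2 - 36 = (-(1/26)k - 1/13)(-26k^3 + 104k^2 - 234k + 468) + (0)
Last nonzero remainder: -26k^3 + 104k^2 - 234k + 468. Dividing through by -26 gives the monic gcd k^3 - 4k^2 + 9k - 18.

-18 + 9k - 4k^2 + k^3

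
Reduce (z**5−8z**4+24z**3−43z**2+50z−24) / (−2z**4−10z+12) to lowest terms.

(−z**2+6z−8)/(2z+4)

Repeated division with remainder:
  z**5−8z**4+24z**3−43z**2+50z−24 = (−(1/2)z+4)(−2z**4−10z+12) + (24z**3−48z**2+96z−72)
  −2z**4−10z+12 = (−(1/12)z−1/6)(24z**3−48z**2+96z−72) + (0)
Last nonzero remainder: 24z**3−48z**2+96z−72. Dividing through by 24 gives the monic gcd z**3−2z**2+4z−3.
Cancel z**3−2z**2+4z−3 from numerator and denominator to get the reduced form.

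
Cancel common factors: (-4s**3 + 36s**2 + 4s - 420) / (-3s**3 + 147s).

(4s**2 - 8s - 60)/(3s**2 + 21s)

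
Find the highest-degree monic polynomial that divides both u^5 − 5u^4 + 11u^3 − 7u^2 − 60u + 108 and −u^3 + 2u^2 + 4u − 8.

u^2 − 4

Apply the Euclidean algorithm:
  u^5 − 5u^4 + 11u^3 − 7u^2 − 60u + 108 = (−u^2 + 3u − 9)(−u^3 + 2u^2 + 4u − 8) + (−9u^2 + 36)
  −u^3 + 2u^2 + 4u − 8 = ((1/9)u − 2/9)(−9u^2 + 36) + (0)
Last nonzero remainder: −9u^2 + 36. Dividing through by −9 gives the monic gcd u^2 − 4.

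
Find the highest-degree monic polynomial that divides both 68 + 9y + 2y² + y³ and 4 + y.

4 + y

Repeated division with remainder:
  y³ + 2y² + 9y + 68 = (y² − 2y + 17)(y + 4) + (0)
The last nonzero remainder y + 4 is already monic.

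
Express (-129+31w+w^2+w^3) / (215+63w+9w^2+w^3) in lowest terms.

(-3+w)/(5+w)

Apply the Euclidean algorithm:
  w^3+w^2+31w-129 = (w^3+9w^2+63w+215) + (-8w^2-32w-344)
  w^3+9w^2+63w+215 = (-(1/8)w-5/8)(-8w^2-32w-344) + (0)
Last nonzero remainder: -8w^2-32w-344. Dividing through by -8 gives the monic gcd w^2+4w+43.
Cancel w^2+4w+43 from numerator and denominator to get the reduced form.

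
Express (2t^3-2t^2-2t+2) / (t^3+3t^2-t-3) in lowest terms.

Repeated division with remainder:
  2t^3-2t^2-2t+2 = (2)(t^3+3t^2-t-3) + (-8t^2+8)
  t^3+3t^2-t-3 = (-(1/8)t-3/8)(-8t^2+8) + (0)
Last nonzero remainder: -8t^2+8. Dividing through by -8 gives the monic gcd t^2-1.
Cancel t^2-1 from numerator and denominator to get the reduced form.

(2t-2)/(t+3)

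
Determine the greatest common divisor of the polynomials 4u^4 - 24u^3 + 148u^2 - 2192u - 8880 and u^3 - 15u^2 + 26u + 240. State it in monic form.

By polynomial division,
  4u^4 - 24u^3 + 148u^2 - 2192u - 8880 = (4u + 36)(u^3 - 15u^2 + 26u + 240) + (584u^2 - 4088u - 17520)
  u^3 - 15u^2 + 26u + 240 = ((1/584)u - 1/73)(584u^2 - 4088u - 17520) + (0)
Last nonzero remainder: 584u^2 - 4088u - 17520. Dividing through by 584 gives the monic gcd u^2 - 7u - 30.

u^2 - 7u - 30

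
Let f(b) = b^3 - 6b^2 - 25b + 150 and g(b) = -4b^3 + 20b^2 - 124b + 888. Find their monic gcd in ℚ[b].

b - 6

By polynomial division,
  b^3 - 6b^2 - 25b + 150 = (-1/4)(-4b^3 + 20b^2 - 124b + 888) + (-b^2 - 56b + 372)
  -4b^3 + 20b^2 - 124b + 888 = (4b - 244)(-b^2 - 56b + 372) + (-15276b + 91656)
  -b^2 - 56b + 372 = ((1/15276)b + 31/7638)(-15276b + 91656) + (0)
Last nonzero remainder: -15276b + 91656. Dividing through by -15276 gives the monic gcd b - 6.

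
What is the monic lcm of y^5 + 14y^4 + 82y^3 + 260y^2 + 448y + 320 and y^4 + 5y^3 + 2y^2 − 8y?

Repeated division with remainder:
  y^5 + 14y^4 + 82y^3 + 260y^2 + 448y + 320 = (y + 9)(y^4 + 5y^3 + 2y^2 − 8y) + (35y^3 + 250y^2 + 520y + 320)
  y^4 + 5y^3 + 2y^2 − 8y = ((1/35)y − 3/49)(35y^3 + 250y^2 + 520y + 320) + ((120/49)y^2 + (720/49)y + 960/49)
  35y^3 + 250y^2 + 520y + 320 = ((343/24)y + 49/3)((120/49)y^2 + (720/49)y + 960/49) + (0)
Last nonzero remainder: (120/49)y^2 + (720/49)y + 960/49. Dividing through by 120/49 gives the monic gcd y^2 + 6y + 8.
Then lcm(f, g) = f·g / gcd(f, g); expanding and making the result monic gives the answer.

y^7 + 13y^6 + 68y^5 + 178y^4 + 188y^3 − 128y^2 − 320y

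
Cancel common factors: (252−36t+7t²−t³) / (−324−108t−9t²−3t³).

(−7+t)/(9+3t)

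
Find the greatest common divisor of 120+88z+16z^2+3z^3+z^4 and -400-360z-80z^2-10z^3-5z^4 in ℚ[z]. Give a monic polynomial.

40+16z+z^3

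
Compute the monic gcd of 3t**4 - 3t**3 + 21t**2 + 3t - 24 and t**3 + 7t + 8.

t**3 + 7t + 8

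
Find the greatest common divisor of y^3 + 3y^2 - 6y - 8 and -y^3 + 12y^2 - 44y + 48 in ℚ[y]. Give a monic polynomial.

By polynomial division,
  y^3 + 3y^2 - 6y - 8 = (-1)(-y^3 + 12y^2 - 44y + 48) + (15y^2 - 50y + 40)
  -y^3 + 12y^2 - 44y + 48 = (-(1/15)y + 26/45)(15y^2 - 50y + 40) + (-(112/9)y + 224/9)
  15y^2 - 50y + 40 = (-(135/112)y + 45/28)(-(112/9)y + 224/9) + (0)
Last nonzero remainder: -(112/9)y + 224/9. Dividing through by -112/9 gives the monic gcd y - 2.

y - 2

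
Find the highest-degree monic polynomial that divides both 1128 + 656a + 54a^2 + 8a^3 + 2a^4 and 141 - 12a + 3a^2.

Repeated division with remainder:
  2a^4 + 8a^3 + 54a^2 + 656a + 1128 = ((2/3)a^2 + (16/3)a + 8)(3a^2 - 12a + 141) + (0)
Last nonzero remainder: 3a^2 - 12a + 141. Dividing through by 3 gives the monic gcd a^2 - 4a + 47.

47 - 4a + a^2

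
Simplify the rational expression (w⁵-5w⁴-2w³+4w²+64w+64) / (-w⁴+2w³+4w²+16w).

(-w²+3w+4)/(w)

By polynomial division,
  w⁵-5w⁴-2w³+4w²+64w+64 = (-w+3)(-w⁴+2w³+4w²+16w) + (-4w³+8w²+16w+64)
  -w⁴+2w³+4w²+16w = ((1/4)w)(-4w³+8w²+16w+64) + (0)
Last nonzero remainder: -4w³+8w²+16w+64. Dividing through by -4 gives the monic gcd w³-2w²-4w-16.
Cancel w³-2w²-4w-16 from numerator and denominator to get the reduced form.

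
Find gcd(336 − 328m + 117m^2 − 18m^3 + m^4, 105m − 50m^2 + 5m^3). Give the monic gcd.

Apply the Euclidean algorithm:
  m^4 − 18m^3 + 117m^2 − 328m + 336 = ((1/5)m − 8/5)(5m^3 − 50m^2 + 105m) + (16m^2 − 160m + 336)
  5m^3 − 50m^2 + 105m = ((5/16)m)(16m^2 − 160m + 336) + (0)
Last nonzero remainder: 16m^2 − 160m + 336. Dividing through by 16 gives the monic gcd m^2 − 10m + 21.

21 − 10m + m^2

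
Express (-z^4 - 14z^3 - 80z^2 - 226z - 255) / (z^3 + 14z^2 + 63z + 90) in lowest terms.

By polynomial division,
  -z^4 - 14z^3 - 80z^2 - 226z - 255 = (-z)(z^3 + 14z^2 + 63z + 90) + (-17z^2 - 136z - 255)
  z^3 + 14z^2 + 63z + 90 = (-(1/17)z - 6/17)(-17z^2 - 136z - 255) + (0)
Last nonzero remainder: -17z^2 - 136z - 255. Dividing through by -17 gives the monic gcd z^2 + 8z + 15.
Cancel z^2 + 8z + 15 from numerator and denominator to get the reduced form.

(-z^2 - 6z - 17)/(z + 6)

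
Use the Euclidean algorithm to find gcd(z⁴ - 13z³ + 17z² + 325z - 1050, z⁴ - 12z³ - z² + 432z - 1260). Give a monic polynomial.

z³ - 18z² + 107z - 210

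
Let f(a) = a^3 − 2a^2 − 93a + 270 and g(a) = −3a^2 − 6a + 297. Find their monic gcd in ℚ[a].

Euclidean algorithm in ℚ[a]:
  a^3 − 2a^2 − 93a + 270 = (−(1/3)a + 4/3)(−3a^2 − 6a + 297) + (14a − 126)
  −3a^2 − 6a + 297 = (−(3/14)a − 33/14)(14a − 126) + (0)
Last nonzero remainder: 14a − 126. Dividing through by 14 gives the monic gcd a − 9.

a − 9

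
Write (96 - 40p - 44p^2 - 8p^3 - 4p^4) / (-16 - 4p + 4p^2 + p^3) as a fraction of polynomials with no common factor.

(48 - 44p - 4p^3)/(-8 + 2p + p^2)

Apply the Euclidean algorithm:
  -4p^4 - 8p^3 - 44p^2 - 40p + 96 = (-4p + 8)(p^3 + 4p^2 - 4p - 16) + (-92p^2 - 72p + 224)
  p^3 + 4p^2 - 4p - 16 = (-(1/92)p - 37/1058)(-92p^2 - 72p + 224) + (-(2160/529)p - 4320/529)
  -92p^2 - 72p + 224 = ((12167/540)p - 3703/135)(-(2160/529)p - 4320/529) + (0)
Last nonzero remainder: -(2160/529)p - 4320/529. Dividing through by -2160/529 gives the monic gcd p + 2.
Cancel p + 2 from numerator and denominator to get the reduced form.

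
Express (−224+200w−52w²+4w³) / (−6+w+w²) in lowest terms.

(112−44w+4w²)/(3+w)

By polynomial division,
  4w³−52w²+200w−224 = (4w−56)(w²+w−6) + (280w−560)
  w²+w−6 = ((1/280)w+3/280)(280w−560) + (0)
Last nonzero remainder: 280w−560. Dividing through by 280 gives the monic gcd w−2.
Cancel w−2 from numerator and denominator to get the reduced form.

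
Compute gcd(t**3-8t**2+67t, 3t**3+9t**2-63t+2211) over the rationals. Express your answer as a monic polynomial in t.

t**2-8t+67

Euclidean algorithm in ℚ[t]:
  t**3-8t**2+67t = (1/3)(3t**3+9t**2-63t+2211) + (-11t**2+88t-737)
  3t**3+9t**2-63t+2211 = (-(3/11)t-3)(-11t**2+88t-737) + (0)
Last nonzero remainder: -11t**2+88t-737. Dividing through by -11 gives the monic gcd t**2-8t+67.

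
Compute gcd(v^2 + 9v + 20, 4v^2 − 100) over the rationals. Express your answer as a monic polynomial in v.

By polynomial division,
  v^2 + 9v + 20 = (1/4)(4v^2 − 100) + (9v + 45)
  4v^2 − 100 = ((4/9)v − 20/9)(9v + 45) + (0)
Last nonzero remainder: 9v + 45. Dividing through by 9 gives the monic gcd v + 5.

v + 5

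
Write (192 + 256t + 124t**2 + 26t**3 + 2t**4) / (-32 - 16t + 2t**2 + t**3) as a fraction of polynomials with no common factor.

(24 + 14t + 2t**2)/(-4 + t)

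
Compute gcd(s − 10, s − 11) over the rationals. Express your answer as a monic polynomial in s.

1

By polynomial division,
  s − 10 = (s − 11) + (1)
  s − 11 = (s − 11)(1) + (0)
The last nonzero remainder is the constant 1, so the polynomials are coprime and gcd = 1.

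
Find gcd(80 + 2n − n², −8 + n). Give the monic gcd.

1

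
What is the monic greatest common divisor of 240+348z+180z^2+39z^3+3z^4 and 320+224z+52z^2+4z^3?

20+9z+z^2

Repeated division with remainder:
  3z^4+39z^3+180z^2+348z+240 = ((3/4)z)(4z^3+52z^2+224z+320) + (12z^2+108z+240)
  4z^3+52z^2+224z+320 = ((1/3)z+4/3)(12z^2+108z+240) + (0)
Last nonzero remainder: 12z^2+108z+240. Dividing through by 12 gives the monic gcd z^2+9z+20.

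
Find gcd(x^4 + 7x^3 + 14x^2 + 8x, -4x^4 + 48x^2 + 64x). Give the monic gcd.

x^2 + 2x

Repeated division with remainder:
  x^4 + 7x^3 + 14x^2 + 8x = (-1/4)(-4x^4 + 48x^2 + 64x) + (7x^3 + 26x^2 + 24x)
  -4x^4 + 48x^2 + 64x = (-(4/7)x + 104/49)(7x^3 + 26x^2 + 24x) + ((320/49)x^2 + (640/49)x)
  7x^3 + 26x^2 + 24x = ((343/320)x + 147/80)((320/49)x^2 + (640/49)x) + (0)
Last nonzero remainder: (320/49)x^2 + (640/49)x. Dividing through by 320/49 gives the monic gcd x^2 + 2x.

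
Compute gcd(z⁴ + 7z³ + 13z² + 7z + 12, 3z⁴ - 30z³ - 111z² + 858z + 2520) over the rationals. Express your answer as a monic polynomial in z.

z² + 7z + 12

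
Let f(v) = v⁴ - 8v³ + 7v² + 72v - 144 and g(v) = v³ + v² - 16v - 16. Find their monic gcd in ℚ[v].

Apply the Euclidean algorithm:
  v⁴ - 8v³ + 7v² + 72v - 144 = (v - 9)(v³ + v² - 16v - 16) + (32v² - 56v - 288)
  v³ + v² - 16v - 16 = ((1/32)v + 11/128)(32v² - 56v - 288) + (-(35/16)v + 35/4)
  32v² - 56v - 288 = (-(512/35)v - 1152/35)(-(35/16)v + 35/4) + (0)
Last nonzero remainder: -(35/16)v + 35/4. Dividing through by -35/16 gives the monic gcd v - 4.

v - 4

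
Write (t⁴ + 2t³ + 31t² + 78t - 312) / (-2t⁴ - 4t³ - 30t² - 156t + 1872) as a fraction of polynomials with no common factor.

(-t² - 2t + 8)/(2t² + 4t - 48)

Repeated division with remainder:
  t⁴ + 2t³ + 31t² + 78t - 312 = (-1/2)(-2t⁴ - 4t³ - 30t² - 156t + 1872) + (16t² + 624)
  -2t⁴ - 4t³ - 30t² - 156t + 1872 = (-(1/8)t² - (1/4)t + 3)(16t² + 624) + (0)
Last nonzero remainder: 16t² + 624. Dividing through by 16 gives the monic gcd t² + 39.
Cancel t² + 39 from numerator and denominator to get the reduced form.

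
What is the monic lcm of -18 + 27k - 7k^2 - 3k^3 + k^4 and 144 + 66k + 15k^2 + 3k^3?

By polynomial division,
  k^4 - 3k^3 - 7k^2 + 27k - 18 = ((1/3)k - 8/3)(3k^3 + 15k^2 + 66k + 144) + (11k^2 + 155k + 366)
  3k^3 + 15k^2 + 66k + 144 = ((3/11)k - 300/121)(11k^2 + 155k + 366) + ((42408/121)k + 127224/121)
  11k^2 + 155k + 366 = ((1331/42408)k + 7381/21204)((42408/121)k + 127224/121) + (0)
Last nonzero remainder: (42408/121)k + 127224/121. Dividing through by 42408/121 gives the monic gcd k + 3.
Then lcm(f, g) = f·g / gcd(f, g); expanding and making the result monic gives the answer.

-288 + 396k - 76k^2 - 35k^3 + 3k^4 - k^5 + k^6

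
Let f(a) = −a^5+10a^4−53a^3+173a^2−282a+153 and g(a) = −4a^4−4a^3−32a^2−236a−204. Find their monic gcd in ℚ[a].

a^2−3a+17

Apply the Euclidean algorithm:
  −a^5+10a^4−53a^3+173a^2−282a+153 = ((1/4)a−11/4)(−4a^4−4a^3−32a^2−236a−204) + (−56a^3+144a^2−880a−408)
  −4a^4−4a^3−32a^2−236a−204 = ((1/14)a+25/98)(−56a^3+144a^2−880a−408) + (−(288/49)a^2+(864/49)a−4896/49)
  −56a^3+144a^2−880a−408 = ((343/36)a+49/12)(−(288/49)a^2+(864/49)a−4896/49) + (0)
Last nonzero remainder: −(288/49)a^2+(864/49)a−4896/49. Dividing through by −288/49 gives the monic gcd a^2−3a+17.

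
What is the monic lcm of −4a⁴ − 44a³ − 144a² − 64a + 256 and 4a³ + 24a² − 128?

By polynomial division,
  −4a⁴ − 44a³ − 144a² − 64a + 256 = (−a − 5)(4a³ + 24a² − 128) + (−24a² − 192a − 384)
  4a³ + 24a² − 128 = (−(1/6)a + 1/3)(−24a² − 192a − 384) + (0)
Last nonzero remainder: −24a² − 192a − 384. Dividing through by −24 gives the monic gcd a² + 8a + 16.
Then lcm(f, g) = f·g / gcd(f, g); expanding and making the result monic gives the answer.

a⁵ + 9a⁴ + 14a³ − 56a² − 96a + 128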